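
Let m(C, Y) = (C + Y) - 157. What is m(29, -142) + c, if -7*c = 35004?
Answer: -36894/7 ≈ -5270.6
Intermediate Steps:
m(C, Y) = -157 + C + Y
c = -35004/7 (c = -⅐*35004 = -35004/7 ≈ -5000.6)
m(29, -142) + c = (-157 + 29 - 142) - 35004/7 = -270 - 35004/7 = -36894/7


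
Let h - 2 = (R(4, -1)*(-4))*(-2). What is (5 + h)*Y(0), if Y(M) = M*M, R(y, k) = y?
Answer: 0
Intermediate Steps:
Y(M) = M**2
h = 34 (h = 2 + (4*(-4))*(-2) = 2 - 16*(-2) = 2 + 32 = 34)
(5 + h)*Y(0) = (5 + 34)*0**2 = 39*0 = 0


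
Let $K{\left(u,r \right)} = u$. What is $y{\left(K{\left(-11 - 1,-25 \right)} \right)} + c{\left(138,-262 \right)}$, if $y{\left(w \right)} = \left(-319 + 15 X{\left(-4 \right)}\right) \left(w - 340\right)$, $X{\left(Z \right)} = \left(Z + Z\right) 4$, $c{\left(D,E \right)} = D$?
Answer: $281386$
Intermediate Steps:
$X{\left(Z \right)} = 8 Z$ ($X{\left(Z \right)} = 2 Z 4 = 8 Z$)
$y{\left(w \right)} = 271660 - 799 w$ ($y{\left(w \right)} = \left(-319 + 15 \cdot 8 \left(-4\right)\right) \left(w - 340\right) = \left(-319 + 15 \left(-32\right)\right) \left(-340 + w\right) = \left(-319 - 480\right) \left(-340 + w\right) = - 799 \left(-340 + w\right) = 271660 - 799 w$)
$y{\left(K{\left(-11 - 1,-25 \right)} \right)} + c{\left(138,-262 \right)} = \left(271660 - 799 \left(-11 - 1\right)\right) + 138 = \left(271660 - -9588\right) + 138 = \left(271660 + 9588\right) + 138 = 281248 + 138 = 281386$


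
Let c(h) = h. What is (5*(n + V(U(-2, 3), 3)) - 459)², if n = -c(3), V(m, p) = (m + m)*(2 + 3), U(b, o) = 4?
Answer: 75076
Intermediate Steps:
V(m, p) = 10*m (V(m, p) = (2*m)*5 = 10*m)
n = -3 (n = -1*3 = -3)
(5*(n + V(U(-2, 3), 3)) - 459)² = (5*(-3 + 10*4) - 459)² = (5*(-3 + 40) - 459)² = (5*37 - 459)² = (185 - 459)² = (-274)² = 75076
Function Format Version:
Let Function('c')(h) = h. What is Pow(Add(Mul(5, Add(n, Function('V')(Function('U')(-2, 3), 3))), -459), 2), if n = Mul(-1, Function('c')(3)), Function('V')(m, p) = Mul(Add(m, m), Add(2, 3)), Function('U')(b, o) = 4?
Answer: 75076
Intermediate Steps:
Function('V')(m, p) = Mul(10, m) (Function('V')(m, p) = Mul(Mul(2, m), 5) = Mul(10, m))
n = -3 (n = Mul(-1, 3) = -3)
Pow(Add(Mul(5, Add(n, Function('V')(Function('U')(-2, 3), 3))), -459), 2) = Pow(Add(Mul(5, Add(-3, Mul(10, 4))), -459), 2) = Pow(Add(Mul(5, Add(-3, 40)), -459), 2) = Pow(Add(Mul(5, 37), -459), 2) = Pow(Add(185, -459), 2) = Pow(-274, 2) = 75076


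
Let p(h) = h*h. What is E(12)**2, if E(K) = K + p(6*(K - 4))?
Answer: 5363856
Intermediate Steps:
p(h) = h**2
E(K) = K + (-24 + 6*K)**2 (E(K) = K + (6*(K - 4))**2 = K + (6*(-4 + K))**2 = K + (-24 + 6*K)**2)
E(12)**2 = (12 + 36*(-4 + 12)**2)**2 = (12 + 36*8**2)**2 = (12 + 36*64)**2 = (12 + 2304)**2 = 2316**2 = 5363856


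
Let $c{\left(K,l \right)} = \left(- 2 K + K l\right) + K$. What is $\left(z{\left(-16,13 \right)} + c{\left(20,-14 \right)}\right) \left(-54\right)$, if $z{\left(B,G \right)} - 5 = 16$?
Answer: $15066$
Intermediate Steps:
$c{\left(K,l \right)} = - K + K l$
$z{\left(B,G \right)} = 21$ ($z{\left(B,G \right)} = 5 + 16 = 21$)
$\left(z{\left(-16,13 \right)} + c{\left(20,-14 \right)}\right) \left(-54\right) = \left(21 + 20 \left(-1 - 14\right)\right) \left(-54\right) = \left(21 + 20 \left(-15\right)\right) \left(-54\right) = \left(21 - 300\right) \left(-54\right) = \left(-279\right) \left(-54\right) = 15066$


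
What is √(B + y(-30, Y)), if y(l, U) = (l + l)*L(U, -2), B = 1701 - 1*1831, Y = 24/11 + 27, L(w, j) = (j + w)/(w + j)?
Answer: I*√190 ≈ 13.784*I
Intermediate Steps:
L(w, j) = 1 (L(w, j) = (j + w)/(j + w) = 1)
Y = 321/11 (Y = 24*(1/11) + 27 = 24/11 + 27 = 321/11 ≈ 29.182)
B = -130 (B = 1701 - 1831 = -130)
y(l, U) = 2*l (y(l, U) = (l + l)*1 = (2*l)*1 = 2*l)
√(B + y(-30, Y)) = √(-130 + 2*(-30)) = √(-130 - 60) = √(-190) = I*√190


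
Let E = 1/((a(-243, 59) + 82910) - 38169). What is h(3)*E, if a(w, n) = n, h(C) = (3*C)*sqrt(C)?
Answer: 9*sqrt(3)/44800 ≈ 0.00034796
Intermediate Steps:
h(C) = 3*C**(3/2)
E = 1/44800 (E = 1/((59 + 82910) - 38169) = 1/(82969 - 38169) = 1/44800 ≈ 2.2321e-5)
h(3)*E = (3*3**(3/2))*(1/44800) = (3*(3*sqrt(3)))*(1/44800) = (9*sqrt(3))*(1/44800) = 9*sqrt(3)/44800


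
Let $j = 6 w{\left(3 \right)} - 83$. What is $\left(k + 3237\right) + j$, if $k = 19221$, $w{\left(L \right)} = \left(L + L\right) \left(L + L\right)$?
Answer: $22591$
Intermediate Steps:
$w{\left(L \right)} = 4 L^{2}$ ($w{\left(L \right)} = 2 L 2 L = 4 L^{2}$)
$j = 133$ ($j = 6 \cdot 4 \cdot 3^{2} - 83 = 6 \cdot 4 \cdot 9 - 83 = 6 \cdot 36 - 83 = 216 - 83 = 133$)
$\left(k + 3237\right) + j = \left(19221 + 3237\right) + 133 = 22458 + 133 = 22591$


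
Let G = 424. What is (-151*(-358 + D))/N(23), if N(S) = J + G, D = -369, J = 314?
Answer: 109777/738 ≈ 148.75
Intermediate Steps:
N(S) = 738 (N(S) = 314 + 424 = 738)
(-151*(-358 + D))/N(23) = -151*(-358 - 369)/738 = -151*(-727)*(1/738) = 109777*(1/738) = 109777/738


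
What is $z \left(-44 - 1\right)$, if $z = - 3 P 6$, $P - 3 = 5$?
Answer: $6480$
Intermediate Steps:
$P = 8$ ($P = 3 + 5 = 8$)
$z = -144$ ($z = \left(-3\right) 8 \cdot 6 = \left(-24\right) 6 = -144$)
$z \left(-44 - 1\right) = - 144 \left(-44 - 1\right) = \left(-144\right) \left(-45\right) = 6480$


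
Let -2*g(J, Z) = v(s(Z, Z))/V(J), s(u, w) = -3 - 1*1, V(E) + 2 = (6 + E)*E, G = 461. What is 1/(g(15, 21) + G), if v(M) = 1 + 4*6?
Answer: 626/288561 ≈ 0.0021694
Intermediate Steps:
V(E) = -2 + E*(6 + E) (V(E) = -2 + (6 + E)*E = -2 + E*(6 + E))
s(u, w) = -4 (s(u, w) = -3 - 1 = -4)
v(M) = 25 (v(M) = 1 + 24 = 25)
g(J, Z) = -25/(2*(-2 + J² + 6*J))
1/(g(15, 21) + G) = 1/(-25/(-4 + 2*15² + 12*15) + 461) = 1/(-25/(-4 + 2*225 + 180) + 461) = 1/(-25/(-4 + 450 + 180) + 461) = 1/(-25/626 + 461) = 1/(288561/626) = 626/288561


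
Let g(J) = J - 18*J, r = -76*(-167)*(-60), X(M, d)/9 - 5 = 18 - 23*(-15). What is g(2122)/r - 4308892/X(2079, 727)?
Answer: -34179041237/26272440 ≈ -1300.9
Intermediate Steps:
X(M, d) = 3312 (X(M, d) = 45 + 9*(18 - 23*(-15)) = 45 + 9*(18 + 345) = 45 + 9*363 = 45 + 3267 = 3312)
r = -761520 (r = 12692*(-60) = -761520)
g(J) = -17*J
g(2122)/r - 4308892/X(2079, 727) = -17*2122/(-761520) - 4308892/3312 = -36074*(-1/761520) - 4308892*1/3312 = 18037/380760 - 1077223/828 = -34179041237/26272440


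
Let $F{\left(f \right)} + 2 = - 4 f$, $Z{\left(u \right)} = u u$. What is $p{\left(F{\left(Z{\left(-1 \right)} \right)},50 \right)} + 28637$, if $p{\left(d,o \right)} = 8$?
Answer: $28645$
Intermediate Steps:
$Z{\left(u \right)} = u^{2}$
$F{\left(f \right)} = -2 - 4 f$
$p{\left(F{\left(Z{\left(-1 \right)} \right)},50 \right)} + 28637 = 8 + 28637 = 28645$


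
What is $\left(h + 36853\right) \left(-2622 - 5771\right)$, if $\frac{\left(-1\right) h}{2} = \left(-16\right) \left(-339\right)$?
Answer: $-218259965$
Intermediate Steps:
$h = -10848$ ($h = - 2 \left(\left(-16\right) \left(-339\right)\right) = \left(-2\right) 5424 = -10848$)
$\left(h + 36853\right) \left(-2622 - 5771\right) = \left(-10848 + 36853\right) \left(-2622 - 5771\right) = 26005 \left(-8393\right) = -218259965$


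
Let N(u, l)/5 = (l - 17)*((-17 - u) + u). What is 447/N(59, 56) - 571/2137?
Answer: -949368/2361385 ≈ -0.40204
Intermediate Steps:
N(u, l) = 1445 - 85*l (N(u, l) = 5*((l - 17)*((-17 - u) + u)) = 5*((-17 + l)*(-17)) = 5*(289 - 17*l) = 1445 - 85*l)
447/N(59, 56) - 571/2137 = 447/(1445 - 85*56) - 571/2137 = 447/(1445 - 4760) - 571*1/2137 = 447/(-3315) - 571/2137 = 447*(-1/3315) - 571/2137 = -149/1105 - 571/2137 = -949368/2361385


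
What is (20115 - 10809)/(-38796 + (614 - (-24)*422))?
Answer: -4653/14027 ≈ -0.33172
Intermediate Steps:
(20115 - 10809)/(-38796 + (614 - (-24)*422)) = 9306/(-38796 + (614 - 1*(-10128))) = 9306/(-38796 + (614 + 10128)) = 9306/(-38796 + 10742) = 9306/(-28054) = 9306*(-1/28054) = -4653/14027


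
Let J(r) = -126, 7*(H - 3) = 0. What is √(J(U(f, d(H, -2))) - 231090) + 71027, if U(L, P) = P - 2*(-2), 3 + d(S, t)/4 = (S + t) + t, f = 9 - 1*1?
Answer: 71027 + 4*I*√14451 ≈ 71027.0 + 480.85*I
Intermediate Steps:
H = 3 (H = 3 + (⅐)*0 = 3 + 0 = 3)
f = 8 (f = 9 - 1 = 8)
d(S, t) = -12 + 4*S + 8*t (d(S, t) = -12 + 4*((S + t) + t) = -12 + 4*(S + 2*t) = -12 + (4*S + 8*t) = -12 + 4*S + 8*t)
U(L, P) = 4 + P (U(L, P) = P + 4 = 4 + P)
√(J(U(f, d(H, -2))) - 231090) + 71027 = √(-126 - 231090) + 71027 = √(-231216) + 71027 = 4*I*√14451 + 71027 = 71027 + 4*I*√14451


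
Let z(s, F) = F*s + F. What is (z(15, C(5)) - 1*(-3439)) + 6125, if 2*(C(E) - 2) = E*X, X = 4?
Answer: 9756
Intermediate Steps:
C(E) = 2 + 2*E (C(E) = 2 + (E*4)/2 = 2 + (4*E)/2 = 2 + 2*E)
z(s, F) = F + F*s
(z(15, C(5)) - 1*(-3439)) + 6125 = ((2 + 2*5)*(1 + 15) - 1*(-3439)) + 6125 = ((2 + 10)*16 + 3439) + 6125 = (12*16 + 3439) + 6125 = (192 + 3439) + 6125 = 3631 + 6125 = 9756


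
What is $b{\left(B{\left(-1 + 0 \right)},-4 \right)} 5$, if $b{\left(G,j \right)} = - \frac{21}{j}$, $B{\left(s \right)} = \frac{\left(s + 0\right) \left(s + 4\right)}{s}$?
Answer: $\frac{105}{4} \approx 26.25$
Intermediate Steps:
$B{\left(s \right)} = 4 + s$ ($B{\left(s \right)} = \frac{s \left(4 + s\right)}{s} = 4 + s$)
$b{\left(B{\left(-1 + 0 \right)},-4 \right)} 5 = - \frac{21}{-4} \cdot 5 = \left(-21\right) \left(- \frac{1}{4}\right) 5 = \frac{21}{4} \cdot 5 = \frac{105}{4}$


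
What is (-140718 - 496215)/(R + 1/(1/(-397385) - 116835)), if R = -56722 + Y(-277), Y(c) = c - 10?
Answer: 2688348073389828/240621910528879 ≈ 11.173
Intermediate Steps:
Y(c) = -10 + c
R = -57009 (R = -56722 + (-10 - 277) = -56722 - 287 = -57009)
(-140718 - 496215)/(R + 1/(1/(-397385) - 116835)) = (-140718 - 496215)/(-57009 + 1/(1/(-397385) - 116835)) = -636933/(-57009 + 1/(-1/397385 - 116835)) = -636933/(-57009 + 1/(-46428476476/397385)) = -636933/(-57009 - 397385/46428476476) = -636933/(-2646841015817669/46428476476) = -636933*(-46428476476/2646841015817669) = 2688348073389828/240621910528879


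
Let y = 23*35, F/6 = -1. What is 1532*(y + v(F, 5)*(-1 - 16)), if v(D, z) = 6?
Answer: 1076996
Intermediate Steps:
F = -6 (F = 6*(-1) = -6)
y = 805
1532*(y + v(F, 5)*(-1 - 16)) = 1532*(805 + 6*(-1 - 16)) = 1532*(805 + 6*(-17)) = 1532*(805 - 102) = 1532*703 = 1076996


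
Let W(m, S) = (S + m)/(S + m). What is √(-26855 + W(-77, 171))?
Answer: I*√26854 ≈ 163.87*I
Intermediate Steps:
W(m, S) = 1
√(-26855 + W(-77, 171)) = √(-26855 + 1) = √(-26854) = I*√26854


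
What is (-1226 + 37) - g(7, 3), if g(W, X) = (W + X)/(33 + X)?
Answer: -21407/18 ≈ -1189.3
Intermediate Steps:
g(W, X) = (W + X)/(33 + X)
(-1226 + 37) - g(7, 3) = (-1226 + 37) - (7 + 3)/(33 + 3) = -1189 - 10/36 = -1189 - 1*5/18 = -1189 - 5/18 = -21407/18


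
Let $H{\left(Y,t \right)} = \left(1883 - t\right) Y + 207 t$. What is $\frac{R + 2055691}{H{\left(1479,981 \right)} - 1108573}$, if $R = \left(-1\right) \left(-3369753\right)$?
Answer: $\frac{1356361}{107138} \approx 12.66$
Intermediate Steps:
$R = 3369753$
$H{\left(Y,t \right)} = 207 t + Y \left(1883 - t\right)$ ($H{\left(Y,t \right)} = Y \left(1883 - t\right) + 207 t = 207 t + Y \left(1883 - t\right)$)
$\frac{R + 2055691}{H{\left(1479,981 \right)} - 1108573} = \frac{3369753 + 2055691}{\left(207 \cdot 981 + 1883 \cdot 1479 - 1479 \cdot 981\right) - 1108573} = \frac{5425444}{\left(203067 + 2784957 - 1450899\right) - 1108573} = \frac{5425444}{1537125 - 1108573} = \frac{5425444}{428552} = 5425444 \cdot \frac{1}{428552} = \frac{1356361}{107138}$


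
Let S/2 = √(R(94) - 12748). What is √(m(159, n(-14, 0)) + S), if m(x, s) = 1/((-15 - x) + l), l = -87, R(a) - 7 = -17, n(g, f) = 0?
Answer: √(-29 + 15138*I*√12758)/87 ≈ 10.628 + 10.628*I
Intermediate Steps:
R(a) = -10 (R(a) = 7 - 17 = -10)
m(x, s) = 1/(-102 - x) (m(x, s) = 1/((-15 - x) - 87) = 1/(-102 - x))
S = 2*I*√12758 (S = 2*√(-10 - 12748) = 2*√(-12758) = 2*(I*√12758) = 2*I*√12758 ≈ 225.9*I)
√(m(159, n(-14, 0)) + S) = √(-1/(102 + 159) + 2*I*√12758) = √(-1/261 + 2*I*√12758)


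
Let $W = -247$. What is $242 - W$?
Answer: $489$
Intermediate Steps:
$242 - W = 242 - -247 = 242 + 247 = 489$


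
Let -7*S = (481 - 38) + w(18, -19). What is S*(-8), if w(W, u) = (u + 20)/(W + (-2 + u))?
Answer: 10624/21 ≈ 505.90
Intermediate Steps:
w(W, u) = (20 + u)/(-2 + W + u)
S = -1328/21 (S = -((481 - 38) + (20 - 19)/(-2 + 18 - 19))/7 = -(443 + 1/(-3))/7 = -(443 - 1/3*1)/7 = -(443 - 1/3)/7 = -1/7*1328/3 = -1328/21 ≈ -63.238)
S*(-8) = -1328/21*(-8) = 10624/21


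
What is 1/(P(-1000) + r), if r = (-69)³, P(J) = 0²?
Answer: -1/328509 ≈ -3.0441e-6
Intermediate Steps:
P(J) = 0
r = -328509
1/(P(-1000) + r) = 1/(0 - 328509) = 1/(-328509) = -1/328509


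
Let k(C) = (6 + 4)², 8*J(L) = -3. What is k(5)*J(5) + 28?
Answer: -19/2 ≈ -9.5000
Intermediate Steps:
J(L) = -3/8 (J(L) = (⅛)*(-3) = -3/8)
k(C) = 100 (k(C) = 10² = 100)
k(5)*J(5) + 28 = 100*(-3/8) + 28 = -75/2 + 28 = -19/2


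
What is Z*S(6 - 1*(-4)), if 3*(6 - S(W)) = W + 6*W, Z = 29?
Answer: -1508/3 ≈ -502.67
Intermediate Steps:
S(W) = 6 - 7*W/3 (S(W) = 6 - (W + 6*W)/3 = 6 - 7*W/3)
Z*S(6 - 1*(-4)) = 29*(6 - 7*(6 - 1*(-4))/3) = 29*(6 - 7*(6 + 4)/3) = 29*(6 - 7/3*10) = 29*(6 - 70/3) = 29*(-52/3) = -1508/3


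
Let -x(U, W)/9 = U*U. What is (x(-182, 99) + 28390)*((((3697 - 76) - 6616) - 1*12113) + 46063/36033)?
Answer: 146822785972726/36033 ≈ 4.0747e+9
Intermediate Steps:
x(U, W) = -9*U² (x(U, W) = -9*U*U = -9*U²)
(x(-182, 99) + 28390)*((((3697 - 76) - 6616) - 1*12113) + 46063/36033) = (-9*(-182)² + 28390)*((((3697 - 76) - 6616) - 1*12113) + 46063/36033) = (-9*33124 + 28390)*(((3621 - 6616) - 12113) + 46063*(1/36033)) = (-298116 + 28390)*((-2995 - 12113) + 46063/36033) = -269726*(-15108 + 46063/36033) = -269726*(-544340501/36033) = 146822785972726/36033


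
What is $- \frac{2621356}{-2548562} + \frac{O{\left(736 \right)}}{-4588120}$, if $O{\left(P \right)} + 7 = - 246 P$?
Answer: $\frac{6244273086063}{5846554141720} \approx 1.068$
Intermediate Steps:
$O{\left(P \right)} = -7 - 246 P$
$- \frac{2621356}{-2548562} + \frac{O{\left(736 \right)}}{-4588120} = - \frac{2621356}{-2548562} + \frac{-7 - 181056}{-4588120} = \left(-2621356\right) \left(- \frac{1}{2548562}\right) + \left(-7 - 181056\right) \left(- \frac{1}{4588120}\right) = \frac{1310678}{1274281} - - \frac{181063}{4588120} = \frac{1310678}{1274281} + \frac{181063}{4588120} = \frac{6244273086063}{5846554141720}$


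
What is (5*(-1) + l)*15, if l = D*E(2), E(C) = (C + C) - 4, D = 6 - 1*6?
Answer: -75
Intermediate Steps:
D = 0 (D = 6 - 6 = 0)
E(C) = -4 + 2*C (E(C) = 2*C - 4 = -4 + 2*C)
l = 0 (l = 0*(-4 + 2*2) = 0*(-4 + 4) = 0*0 = 0)
(5*(-1) + l)*15 = (5*(-1) + 0)*15 = (-5 + 0)*15 = -5*15 = -75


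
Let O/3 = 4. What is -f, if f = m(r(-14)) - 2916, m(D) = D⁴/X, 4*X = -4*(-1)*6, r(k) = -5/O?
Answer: 362796431/124416 ≈ 2916.0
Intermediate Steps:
O = 12 (O = 3*4 = 12)
r(k) = -5/12
X = 6 (X = (-4*(-1)*6)/4 = (4*6)/4 = (¼)*24 = 6)
m(D) = D⁴/6
f = -362796431/124416 (f = (-5/12)⁴/6 - 2916 = (⅙)*(625/20736) - 2916 = 625/124416 - 2916 = -362796431/124416 ≈ -2916.0)
-f = -1*(-362796431/124416) = 362796431/124416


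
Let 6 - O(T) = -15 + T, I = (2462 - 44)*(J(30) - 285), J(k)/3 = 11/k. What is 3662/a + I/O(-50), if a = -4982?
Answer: -8550636346/884305 ≈ -9669.3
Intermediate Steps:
J(k) = 33/k (J(k) = 3*(11/k) = 33/k)
I = -3432351/5 (I = (2462 - 44)*(33/30 - 285) = 2418*(33*(1/30) - 285) = 2418*(11/10 - 285) = 2418*(-2839/10) = -3432351/5 ≈ -6.8647e+5)
O(T) = 21 - T (O(T) = 6 - (-15 + T) = 6 + (15 - T) = 21 - T)
3662/a + I/O(-50) = 3662/(-4982) - 3432351/(5*(21 - 1*(-50))) = 3662*(-1/4982) - 3432351/(5*(21 + 50)) = -1831/2491 - 3432351/5/71 = -1831/2491 - 3432351/5*1/71 = -1831/2491 - 3432351/355 = -8550636346/884305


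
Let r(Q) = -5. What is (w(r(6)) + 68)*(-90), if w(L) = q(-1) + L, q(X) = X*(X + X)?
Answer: -5850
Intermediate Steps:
q(X) = 2*X² (q(X) = X*(2*X) = 2*X²)
w(L) = 2 + L (w(L) = 2*(-1)² + L = 2*1 + L = 2 + L)
(w(r(6)) + 68)*(-90) = ((2 - 5) + 68)*(-90) = (-3 + 68)*(-90) = 65*(-90) = -5850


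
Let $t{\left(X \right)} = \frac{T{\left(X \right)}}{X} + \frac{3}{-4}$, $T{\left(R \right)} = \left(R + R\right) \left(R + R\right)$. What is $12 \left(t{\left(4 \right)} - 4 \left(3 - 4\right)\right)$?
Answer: $231$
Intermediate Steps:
$T{\left(R \right)} = 4 R^{2}$ ($T{\left(R \right)} = 2 R 2 R = 4 R^{2}$)
$t{\left(X \right)} = - \frac{3}{4} + 4 X$ ($t{\left(X \right)} = \frac{4 X^{2}}{X} + \frac{3}{-4} = 4 X + 3 \left(- \frac{1}{4}\right) = 4 X - \frac{3}{4} = - \frac{3}{4} + 4 X$)
$12 \left(t{\left(4 \right)} - 4 \left(3 - 4\right)\right) = 12 \left(\left(- \frac{3}{4} + 4 \cdot 4\right) - 4 \left(3 - 4\right)\right) = 12 \left(\left(- \frac{3}{4} + 16\right) - -4\right) = 12 \left(\frac{61}{4} + 4\right) = 12 \cdot \frac{77}{4} = 231$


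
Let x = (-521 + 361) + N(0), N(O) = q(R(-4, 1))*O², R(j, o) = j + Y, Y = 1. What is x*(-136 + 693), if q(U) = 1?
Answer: -89120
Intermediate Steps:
R(j, o) = 1 + j (R(j, o) = j + 1 = 1 + j)
N(O) = O² (N(O) = 1*O² = O²)
x = -160 (x = (-521 + 361) + 0² = -160 + 0 = -160)
x*(-136 + 693) = -160*(-136 + 693) = -160*557 = -89120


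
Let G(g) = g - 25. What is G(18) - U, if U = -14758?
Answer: 14751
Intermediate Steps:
G(g) = -25 + g
G(18) - U = (-25 + 18) - 1*(-14758) = -7 + 14758 = 14751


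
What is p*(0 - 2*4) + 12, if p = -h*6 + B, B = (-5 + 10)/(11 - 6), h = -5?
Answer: -236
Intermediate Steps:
B = 1 (B = 5/5 = 5*(⅕) = 1)
p = 31 (p = -1*(-5)*6 + 1 = 5*6 + 1 = 30 + 1 = 31)
p*(0 - 2*4) + 12 = 31*(0 - 2*4) + 12 = 31*(0 - 8) + 12 = 31*(-8) + 12 = -248 + 12 = -236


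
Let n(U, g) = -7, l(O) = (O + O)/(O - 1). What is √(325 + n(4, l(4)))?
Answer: √318 ≈ 17.833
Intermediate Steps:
l(O) = 2*O/(-1 + O) (l(O) = (2*O)/(-1 + O) = 2*O/(-1 + O))
√(325 + n(4, l(4))) = √(325 - 7) = √318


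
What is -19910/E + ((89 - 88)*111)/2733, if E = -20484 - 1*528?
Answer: 9457727/9570966 ≈ 0.98817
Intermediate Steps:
E = -21012 (E = -20484 - 528 = -21012)
-19910/E + ((89 - 88)*111)/2733 = -19910/(-21012) + ((89 - 88)*111)/2733 = -19910*(-1/21012) + (1*111)*(1/2733) = 9955/10506 + 111*(1/2733) = 9955/10506 + 37/911 = 9457727/9570966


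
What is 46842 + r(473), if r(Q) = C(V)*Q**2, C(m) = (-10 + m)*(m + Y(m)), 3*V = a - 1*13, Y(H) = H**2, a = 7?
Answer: -5322654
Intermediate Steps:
V = -2 (V = (7 - 1*13)/3 = (7 - 13)/3 = (1/3)*(-6) = -2)
C(m) = (-10 + m)*(m + m**2)
r(Q) = -24*Q**2 (r(Q) = (-2*(-10 + (-2)**2 - 9*(-2)))*Q**2 = (-2*(-10 + 4 + 18))*Q**2 = (-2*12)*Q**2 = -24*Q**2)
46842 + r(473) = 46842 - 24*473**2 = 46842 - 24*223729 = 46842 - 5369496 = -5322654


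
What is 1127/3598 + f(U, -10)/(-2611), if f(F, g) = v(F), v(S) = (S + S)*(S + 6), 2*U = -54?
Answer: -23215/191722 ≈ -0.12109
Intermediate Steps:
U = -27 (U = (½)*(-54) = -27)
v(S) = 2*S*(6 + S) (v(S) = (2*S)*(6 + S) = 2*S*(6 + S))
f(F, g) = 2*F*(6 + F)
1127/3598 + f(U, -10)/(-2611) = 1127/3598 + (2*(-27)*(6 - 27))/(-2611) = 1127*(1/3598) + (2*(-27)*(-21))*(-1/2611) = 161/514 + 1134*(-1/2611) = 161/514 - 162/373 = -23215/191722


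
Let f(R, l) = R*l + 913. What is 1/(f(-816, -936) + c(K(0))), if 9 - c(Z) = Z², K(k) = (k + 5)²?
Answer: 1/764073 ≈ 1.3088e-6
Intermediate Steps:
f(R, l) = 913 + R*l
K(k) = (5 + k)²
c(Z) = 9 - Z²
1/(f(-816, -936) + c(K(0))) = 1/((913 - 816*(-936)) + (9 - ((5 + 0)²)²)) = 1/((913 + 763776) + (9 - (5²)²)) = 1/(764689 + (9 - 1*25²)) = 1/(764689 + (9 - 1*625)) = 1/(764689 + (9 - 625)) = 1/(764689 - 616) = 1/764073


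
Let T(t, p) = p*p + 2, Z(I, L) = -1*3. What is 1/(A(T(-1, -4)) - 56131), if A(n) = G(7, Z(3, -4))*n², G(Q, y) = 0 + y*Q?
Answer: -1/62935 ≈ -1.5889e-5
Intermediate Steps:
Z(I, L) = -3
G(Q, y) = Q*y (G(Q, y) = 0 + Q*y = Q*y)
T(t, p) = 2 + p² (T(t, p) = p² + 2 = 2 + p²)
A(n) = -21*n² (A(n) = (7*(-3))*n² = -21*n²)
1/(A(T(-1, -4)) - 56131) = 1/(-21*(2 + (-4)²)² - 56131) = 1/(-21*(2 + 16)² - 56131) = 1/(-21*18² - 56131) = 1/(-21*324 - 56131) = 1/(-6804 - 56131) = 1/(-62935) = -1/62935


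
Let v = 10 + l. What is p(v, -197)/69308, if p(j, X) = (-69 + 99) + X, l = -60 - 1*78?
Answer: -167/69308 ≈ -0.0024095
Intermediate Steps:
l = -138 (l = -60 - 78 = -138)
v = -128 (v = 10 - 138 = -128)
p(j, X) = 30 + X
p(v, -197)/69308 = (30 - 197)/69308 = -167*1/69308 = -167/69308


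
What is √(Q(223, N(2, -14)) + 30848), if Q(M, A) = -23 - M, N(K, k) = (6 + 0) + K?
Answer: √30602 ≈ 174.93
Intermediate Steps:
N(K, k) = 6 + K
√(Q(223, N(2, -14)) + 30848) = √((-23 - 1*223) + 30848) = √((-23 - 223) + 30848) = √(-246 + 30848) = √30602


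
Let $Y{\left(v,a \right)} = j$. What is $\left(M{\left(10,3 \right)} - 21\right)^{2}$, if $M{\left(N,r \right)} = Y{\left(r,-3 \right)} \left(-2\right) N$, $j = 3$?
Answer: $6561$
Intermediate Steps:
$Y{\left(v,a \right)} = 3$
$M{\left(N,r \right)} = - 6 N$ ($M{\left(N,r \right)} = 3 \left(-2\right) N = - 6 N$)
$\left(M{\left(10,3 \right)} - 21\right)^{2} = \left(\left(-6\right) 10 - 21\right)^{2} = \left(-60 - 21\right)^{2} = \left(-81\right)^{2} = 6561$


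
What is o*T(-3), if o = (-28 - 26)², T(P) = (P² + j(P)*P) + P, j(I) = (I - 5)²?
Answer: -542376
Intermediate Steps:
j(I) = (-5 + I)²
T(P) = P + P² + P*(-5 + P)² (T(P) = (P² + (-5 + P)²*P) + P = (P² + P*(-5 + P)²) + P = P + P² + P*(-5 + P)²)
o = 2916 (o = (-54)² = 2916)
o*T(-3) = 2916*(-3*(1 - 3 + (-5 - 3)²)) = 2916*(-3*(1 - 3 + (-8)²)) = 2916*(-3*(1 - 3 + 64)) = 2916*(-3*62) = 2916*(-186) = -542376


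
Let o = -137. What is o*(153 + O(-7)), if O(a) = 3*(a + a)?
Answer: -15207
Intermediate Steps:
O(a) = 6*a (O(a) = 3*(2*a) = 6*a)
o*(153 + O(-7)) = -137*(153 + 6*(-7)) = -137*(153 - 42) = -137*111 = -15207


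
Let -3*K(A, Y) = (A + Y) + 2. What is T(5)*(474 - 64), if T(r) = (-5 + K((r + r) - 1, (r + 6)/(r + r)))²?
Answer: 3011081/90 ≈ 33456.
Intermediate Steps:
K(A, Y) = -⅔ - A/3 - Y/3 (K(A, Y) = -((A + Y) + 2)/3 = -(2 + A + Y)/3 = -⅔ - A/3 - Y/3)
T(r) = (-16/3 - 2*r/3 - (6 + r)/(6*r))² (T(r) = (-5 + (-⅔ - ((r + r) - 1)/3 - (r + 6)/(3*(r + r))))² = (-5 + (-⅔ - (2*r - 1)/3 - (6 + r)/(3*(2*r))))² = (-5 + (-⅔ - (-1 + 2*r)/3 - (6 + r)*1/(2*r)/3))² = (-5 + (-⅔ + (⅓ - 2*r/3) - (6 + r)/(6*r)))² = (-5 + (-⅓ - 2*r/3 - (6 + r)/(6*r)))² = (-16/3 - 2*r/3 - (6 + r)/(6*r))²)
T(5)*(474 - 64) = ((1/36)*(6 + 5 + 4*5*(8 + 5))²/5²)*(474 - 64) = ((1/36)*(1/25)*(6 + 5 + 4*5*13)²)*410 = ((1/36)*(1/25)*(6 + 5 + 260)²)*410 = ((1/36)*(1/25)*271²)*410 = ((1/36)*(1/25)*73441)*410 = (73441/900)*410 = 3011081/90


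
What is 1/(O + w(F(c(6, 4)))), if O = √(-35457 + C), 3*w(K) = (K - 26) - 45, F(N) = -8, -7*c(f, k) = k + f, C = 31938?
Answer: -237/37912 - 27*I*√391/37912 ≈ -0.0062513 - 0.014082*I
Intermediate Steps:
c(f, k) = -f/7 - k/7 (c(f, k) = -(k + f)/7 = -(f + k)/7 = -f/7 - k/7)
w(K) = -71/3 + K/3 (w(K) = ((K - 26) - 45)/3 = ((-26 + K) - 45)/3 = (-71 + K)/3 = -71/3 + K/3)
O = 3*I*√391 (O = √(-35457 + 31938) = √(-3519) = 3*I*√391 ≈ 59.321*I)
1/(O + w(F(c(6, 4)))) = 1/(3*I*√391 + (-71/3 + (⅓)*(-8))) = 1/(3*I*√391 + (-71/3 - 8/3)) = 1/(3*I*√391 - 79/3) = 1/(-79/3 + 3*I*√391)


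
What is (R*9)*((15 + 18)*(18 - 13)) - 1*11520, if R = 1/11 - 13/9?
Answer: -13530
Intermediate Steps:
R = -134/99 (R = 1*(1/11) - 13*1/9 = 1/11 - 13/9 = -134/99 ≈ -1.3535)
(R*9)*((15 + 18)*(18 - 13)) - 1*11520 = (-134/99*9)*((15 + 18)*(18 - 13)) - 1*11520 = -402*5 - 11520 = -134/11*165 - 11520 = -2010 - 11520 = -13530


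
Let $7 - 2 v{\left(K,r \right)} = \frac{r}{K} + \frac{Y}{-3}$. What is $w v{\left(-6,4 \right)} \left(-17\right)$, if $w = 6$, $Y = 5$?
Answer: $-476$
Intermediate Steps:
$v{\left(K,r \right)} = \frac{13}{3} - \frac{r}{2 K}$ ($v{\left(K,r \right)} = \frac{7}{2} - \frac{\frac{r}{K} + \frac{5}{-3}}{2} = \frac{7}{2} - \frac{\frac{r}{K} + 5 \left(- \frac{1}{3}\right)}{2} = \frac{7}{2} - \frac{\frac{r}{K} - \frac{5}{3}}{2} = \frac{7}{2} - \frac{- \frac{5}{3} + \frac{r}{K}}{2} = \frac{7}{2} + \left(\frac{5}{6} - \frac{r}{2 K}\right) = \frac{13}{3} - \frac{r}{2 K}$)
$w v{\left(-6,4 \right)} \left(-17\right) = 6 \left(\frac{13}{3} - \frac{2}{-6}\right) \left(-17\right) = 6 \left(\frac{13}{3} - 2 \left(- \frac{1}{6}\right)\right) \left(-17\right) = 6 \left(\frac{13}{3} + \frac{1}{3}\right) \left(-17\right) = 6 \cdot \frac{14}{3} \left(-17\right) = 28 \left(-17\right) = -476$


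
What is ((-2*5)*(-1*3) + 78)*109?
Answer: 11772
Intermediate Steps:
((-2*5)*(-1*3) + 78)*109 = (-10*(-3) + 78)*109 = (30 + 78)*109 = 108*109 = 11772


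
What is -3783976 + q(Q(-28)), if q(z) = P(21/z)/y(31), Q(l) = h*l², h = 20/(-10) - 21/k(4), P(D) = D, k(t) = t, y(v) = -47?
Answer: -144411660061/38164 ≈ -3.7840e+6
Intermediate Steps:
h = -29/4 (h = 20/(-10) - 21/4 = 20*(-⅒) - 21*¼ = -2 - 21/4 = -29/4 ≈ -7.2500)
Q(l) = -29*l²/4
q(z) = -21/(47*z) (q(z) = (21/z)/(-47) = (21/z)*(-1/47) = -21/(47*z))
-3783976 + q(Q(-28)) = -3783976 - 21/(47*((-29/4*(-28)²))) = -3783976 - 21/(47*((-29/4*784))) = -3783976 - 21/47/(-5684) = -3783976 - 21/47*(-1/5684) = -3783976 + 3/38164 = -144411660061/38164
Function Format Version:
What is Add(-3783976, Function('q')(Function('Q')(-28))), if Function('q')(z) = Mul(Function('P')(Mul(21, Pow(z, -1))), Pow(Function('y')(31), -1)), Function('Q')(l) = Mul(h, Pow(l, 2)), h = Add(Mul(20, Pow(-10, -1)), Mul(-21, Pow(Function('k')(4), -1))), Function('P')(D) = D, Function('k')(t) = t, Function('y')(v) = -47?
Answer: Rational(-144411660061, 38164) ≈ -3.7840e+6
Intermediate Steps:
h = Rational(-29, 4) (h = Add(Mul(20, Pow(-10, -1)), Mul(-21, Pow(4, -1))) = Add(Mul(20, Rational(-1, 10)), Mul(-21, Rational(1, 4))) = Add(-2, Rational(-21, 4)) = Rational(-29, 4) ≈ -7.2500)
Function('Q')(l) = Mul(Rational(-29, 4), Pow(l, 2))
Function('q')(z) = Mul(Rational(-21, 47), Pow(z, -1)) (Function('q')(z) = Mul(Mul(21, Pow(z, -1)), Pow(-47, -1)) = Mul(Mul(21, Pow(z, -1)), Rational(-1, 47)) = Mul(Rational(-21, 47), Pow(z, -1)))
Add(-3783976, Function('q')(Function('Q')(-28))) = Add(-3783976, Mul(Rational(-21, 47), Pow(Mul(Rational(-29, 4), Pow(-28, 2)), -1))) = Add(-3783976, Mul(Rational(-21, 47), Pow(Mul(Rational(-29, 4), 784), -1))) = Add(-3783976, Mul(Rational(-21, 47), Pow(-5684, -1))) = Add(-3783976, Mul(Rational(-21, 47), Rational(-1, 5684))) = Add(-3783976, Rational(3, 38164)) = Rational(-144411660061, 38164)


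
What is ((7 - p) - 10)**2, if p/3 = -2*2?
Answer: 81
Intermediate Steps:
p = -12 (p = 3*(-2*2) = 3*(-4) = -12)
((7 - p) - 10)**2 = ((7 - 1*(-12)) - 10)**2 = ((7 + 12) - 10)**2 = (19 - 10)**2 = 9**2 = 81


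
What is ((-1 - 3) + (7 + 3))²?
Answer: 36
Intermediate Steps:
((-1 - 3) + (7 + 3))² = (-4 + 10)² = 6² = 36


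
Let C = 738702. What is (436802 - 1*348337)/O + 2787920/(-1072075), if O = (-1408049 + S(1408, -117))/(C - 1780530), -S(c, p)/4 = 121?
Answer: 6586946810044676/100670201065 ≈ 65431.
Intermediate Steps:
S(c, p) = -484 (S(c, p) = -4*121 = -484)
O = 469511/347276 (O = (-1408049 - 484)/(738702 - 1780530) = -1408533/(-1041828) = -1408533*(-1/1041828) = 469511/347276 ≈ 1.3520)
(436802 - 1*348337)/O + 2787920/(-1072075) = (436802 - 1*348337)/(469511/347276) + 2787920/(-1072075) = (436802 - 348337)*(347276/469511) + 2787920*(-1/1072075) = 88465*(347276/469511) - 557584/214415 = 30721771340/469511 - 557584/214415 = 6586946810044676/100670201065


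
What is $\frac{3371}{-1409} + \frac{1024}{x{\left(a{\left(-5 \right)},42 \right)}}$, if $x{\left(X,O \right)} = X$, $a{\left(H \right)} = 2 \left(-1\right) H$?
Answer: $\frac{704553}{7045} \approx 100.01$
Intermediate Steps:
$a{\left(H \right)} = - 2 H$
$\frac{3371}{-1409} + \frac{1024}{x{\left(a{\left(-5 \right)},42 \right)}} = \frac{3371}{-1409} + \frac{1024}{\left(-2\right) \left(-5\right)} = 3371 \left(- \frac{1}{1409}\right) + \frac{1024}{10} = - \frac{3371}{1409} + 1024 \cdot \frac{1}{10} = - \frac{3371}{1409} + \frac{512}{5} = \frac{704553}{7045}$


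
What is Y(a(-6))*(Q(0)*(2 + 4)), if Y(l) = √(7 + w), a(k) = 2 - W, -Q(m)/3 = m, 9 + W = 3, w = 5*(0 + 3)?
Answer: 0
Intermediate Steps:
w = 15 (w = 5*3 = 15)
W = -6 (W = -9 + 3 = -6)
Q(m) = -3*m
a(k) = 8 (a(k) = 2 - 1*(-6) = 2 + 6 = 8)
Y(l) = √22 (Y(l) = √(7 + 15) = √22)
Y(a(-6))*(Q(0)*(2 + 4)) = √22*((-3*0)*(2 + 4)) = √22*(0*6) = √22*0 = 0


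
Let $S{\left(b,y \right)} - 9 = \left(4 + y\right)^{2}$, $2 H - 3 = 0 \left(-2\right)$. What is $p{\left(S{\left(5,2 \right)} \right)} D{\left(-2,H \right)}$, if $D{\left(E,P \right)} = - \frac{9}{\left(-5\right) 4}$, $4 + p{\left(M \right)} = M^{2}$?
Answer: $\frac{18189}{20} \approx 909.45$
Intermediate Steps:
$H = \frac{3}{2}$ ($H = \frac{3}{2} + \frac{0 \left(-2\right)}{2} = \frac{3}{2} + \frac{1}{2} \cdot 0 = \frac{3}{2} + 0 = \frac{3}{2} \approx 1.5$)
$S{\left(b,y \right)} = 9 + \left(4 + y\right)^{2}$
$p{\left(M \right)} = -4 + M^{2}$
$D{\left(E,P \right)} = \frac{9}{20}$ ($D{\left(E,P \right)} = - \frac{9}{-20} = \left(-9\right) \left(- \frac{1}{20}\right) = \frac{9}{20}$)
$p{\left(S{\left(5,2 \right)} \right)} D{\left(-2,H \right)} = \left(-4 + \left(9 + \left(4 + 2\right)^{2}\right)^{2}\right) \frac{9}{20} = \left(-4 + \left(9 + 6^{2}\right)^{2}\right) \frac{9}{20} = \left(-4 + \left(9 + 36\right)^{2}\right) \frac{9}{20} = \left(-4 + 45^{2}\right) \frac{9}{20} = \left(-4 + 2025\right) \frac{9}{20} = 2021 \cdot \frac{9}{20} = \frac{18189}{20}$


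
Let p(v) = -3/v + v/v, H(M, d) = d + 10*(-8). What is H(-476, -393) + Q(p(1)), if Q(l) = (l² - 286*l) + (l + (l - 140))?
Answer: -41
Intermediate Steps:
H(M, d) = -80 + d (H(M, d) = d - 80 = -80 + d)
p(v) = 1 - 3/v (p(v) = -3/v + 1 = 1 - 3/v)
Q(l) = -140 + l² - 284*l (Q(l) = (l² - 286*l) + (l + (-140 + l)) = (l² - 286*l) + (-140 + 2*l) = -140 + l² - 284*l)
H(-476, -393) + Q(p(1)) = (-80 - 393) + (-140 + ((-3 + 1)/1)² - 284*(-3 + 1)/1) = -473 + (-140 + (1*(-2))² - 284*(-2)) = -473 + (-140 + (-2)² - 284*(-2)) = -473 + (-140 + 4 + 568) = -473 + 432 = -41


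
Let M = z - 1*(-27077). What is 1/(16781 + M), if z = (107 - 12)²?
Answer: 1/52883 ≈ 1.8910e-5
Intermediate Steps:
z = 9025 (z = 95² = 9025)
M = 36102 (M = 9025 - 1*(-27077) = 9025 + 27077 = 36102)
1/(16781 + M) = 1/(16781 + 36102) = 1/52883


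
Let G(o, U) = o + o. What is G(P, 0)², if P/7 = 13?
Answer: 33124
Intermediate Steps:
P = 91 (P = 7*13 = 91)
G(o, U) = 2*o
G(P, 0)² = (2*91)² = 182² = 33124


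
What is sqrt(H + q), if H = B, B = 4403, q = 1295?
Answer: sqrt(5698) ≈ 75.485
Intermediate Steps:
H = 4403
sqrt(H + q) = sqrt(4403 + 1295) = sqrt(5698)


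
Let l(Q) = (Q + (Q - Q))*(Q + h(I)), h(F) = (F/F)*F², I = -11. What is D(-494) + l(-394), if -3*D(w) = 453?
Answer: 107411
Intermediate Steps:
D(w) = -151 (D(w) = -⅓*453 = -151)
h(F) = F² (h(F) = 1*F² = F²)
l(Q) = Q*(121 + Q) (l(Q) = (Q + (Q - Q))*(Q + (-11)²) = (Q + 0)*(Q + 121) = Q*(121 + Q))
D(-494) + l(-394) = -151 - 394*(121 - 394) = -151 - 394*(-273) = -151 + 107562 = 107411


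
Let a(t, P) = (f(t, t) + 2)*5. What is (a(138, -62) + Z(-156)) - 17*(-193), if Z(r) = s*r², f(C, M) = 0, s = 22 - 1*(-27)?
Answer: 1195755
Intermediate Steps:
s = 49 (s = 22 + 27 = 49)
a(t, P) = 10 (a(t, P) = (0 + 2)*5 = 2*5 = 10)
Z(r) = 49*r²
(a(138, -62) + Z(-156)) - 17*(-193) = (10 + 49*(-156)²) - 17*(-193) = (10 + 49*24336) + 3281 = (10 + 1192464) + 3281 = 1192474 + 3281 = 1195755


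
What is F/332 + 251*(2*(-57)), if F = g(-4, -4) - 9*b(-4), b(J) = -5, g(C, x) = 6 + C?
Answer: -9499801/332 ≈ -28614.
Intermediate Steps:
F = 47 (F = (6 - 4) - 9*(-5) = 2 + 45 = 47)
F/332 + 251*(2*(-57)) = 47/332 + 251*(2*(-57)) = 47*(1/332) + 251*(-114) = 47/332 - 28614 = -9499801/332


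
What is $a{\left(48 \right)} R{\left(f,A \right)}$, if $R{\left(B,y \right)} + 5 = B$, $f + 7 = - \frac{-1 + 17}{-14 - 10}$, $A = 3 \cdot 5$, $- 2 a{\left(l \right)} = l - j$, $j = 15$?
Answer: $187$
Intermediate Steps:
$a{\left(l \right)} = \frac{15}{2} - \frac{l}{2}$ ($a{\left(l \right)} = - \frac{l - 15}{2} = - \frac{-15 + l}{2} = \frac{15}{2} - \frac{l}{2}$)
$A = 15$
$f = - \frac{19}{3}$ ($f = -7 - \frac{-1 + 17}{-14 - 10} = -7 - \frac{16}{-24} = -7 - 16 \left(- \frac{1}{24}\right) = -7 - - \frac{2}{3} = -7 + \frac{2}{3} = - \frac{19}{3} \approx -6.3333$)
$R{\left(B,y \right)} = -5 + B$
$a{\left(48 \right)} R{\left(f,A \right)} = \left(\frac{15}{2} - 24\right) \left(-5 - \frac{19}{3}\right) = \left(\frac{15}{2} - 24\right) \left(- \frac{34}{3}\right) = \left(- \frac{33}{2}\right) \left(- \frac{34}{3}\right) = 187$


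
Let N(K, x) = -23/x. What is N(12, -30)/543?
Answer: 23/16290 ≈ 0.0014119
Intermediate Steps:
N(12, -30)/543 = -23/(-30)/543 = -23*(-1/30)*(1/543) = (23/30)*(1/543) = 23/16290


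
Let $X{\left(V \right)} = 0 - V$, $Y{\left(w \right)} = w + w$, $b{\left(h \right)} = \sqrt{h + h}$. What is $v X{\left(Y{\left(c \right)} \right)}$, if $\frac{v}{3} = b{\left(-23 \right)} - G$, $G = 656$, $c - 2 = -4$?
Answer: $-7872 + 12 i \sqrt{46} \approx -7872.0 + 81.388 i$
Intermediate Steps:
$c = -2$ ($c = 2 - 4 = -2$)
$b{\left(h \right)} = \sqrt{2} \sqrt{h}$ ($b{\left(h \right)} = \sqrt{2 h} = \sqrt{2} \sqrt{h}$)
$Y{\left(w \right)} = 2 w$
$X{\left(V \right)} = - V$
$v = -1968 + 3 i \sqrt{46}$ ($v = 3 \left(\sqrt{2} \sqrt{-23} - 656\right) = 3 \left(\sqrt{2} i \sqrt{23} - 656\right) = 3 \left(i \sqrt{46} - 656\right) = 3 \left(-656 + i \sqrt{46}\right) = -1968 + 3 i \sqrt{46} \approx -1968.0 + 20.347 i$)
$v X{\left(Y{\left(c \right)} \right)} = \left(-1968 + 3 i \sqrt{46}\right) \left(- 2 \left(-2\right)\right) = \left(-1968 + 3 i \sqrt{46}\right) \left(\left(-1\right) \left(-4\right)\right) = \left(-1968 + 3 i \sqrt{46}\right) 4 = -7872 + 12 i \sqrt{46}$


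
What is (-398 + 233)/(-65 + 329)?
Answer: -5/8 ≈ -0.62500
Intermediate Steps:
(-398 + 233)/(-65 + 329) = -165/264 = -165*1/264 = -5/8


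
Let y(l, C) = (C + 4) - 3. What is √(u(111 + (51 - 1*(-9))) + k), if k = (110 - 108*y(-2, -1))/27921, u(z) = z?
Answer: √133311634521/27921 ≈ 13.077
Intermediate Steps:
y(l, C) = 1 + C (y(l, C) = (4 + C) - 3 = 1 + C)
k = 110/27921 (k = (110 - 108*(1 - 1))/27921 = (110 - 108*0)*(1/27921) = (110 + 0)*(1/27921) = 110*(1/27921) = 110/27921 ≈ 0.0039397)
√(u(111 + (51 - 1*(-9))) + k) = √((111 + (51 - 1*(-9))) + 110/27921) = √((111 + (51 + 9)) + 110/27921) = √((111 + 60) + 110/27921) = √(171 + 110/27921) = √(4774601/27921) = √133311634521/27921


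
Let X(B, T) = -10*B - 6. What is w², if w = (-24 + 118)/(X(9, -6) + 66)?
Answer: 2209/225 ≈ 9.8178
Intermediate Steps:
X(B, T) = -6 - 10*B
w = -47/15 (w = (-24 + 118)/((-6 - 10*9) + 66) = 94/((-6 - 90) + 66) = 94/(-96 + 66) = 94/(-30) = 94*(-1/30) = -47/15 ≈ -3.1333)
w² = (-47/15)² = 2209/225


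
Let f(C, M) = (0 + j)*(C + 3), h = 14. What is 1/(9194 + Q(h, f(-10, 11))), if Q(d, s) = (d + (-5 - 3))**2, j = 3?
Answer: 1/9230 ≈ 0.00010834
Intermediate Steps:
f(C, M) = 9 + 3*C (f(C, M) = (0 + 3)*(C + 3) = 3*(3 + C) = 9 + 3*C)
Q(d, s) = (-8 + d)**2 (Q(d, s) = (d - 8)**2 = (-8 + d)**2)
1/(9194 + Q(h, f(-10, 11))) = 1/(9194 + (-8 + 14)**2) = 1/(9194 + 6**2) = 1/(9194 + 36) = 1/9230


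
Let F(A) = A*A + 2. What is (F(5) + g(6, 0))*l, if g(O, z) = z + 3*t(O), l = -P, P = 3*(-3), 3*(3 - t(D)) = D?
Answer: 270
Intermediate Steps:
t(D) = 3 - D/3
P = -9
l = 9 (l = -1*(-9) = 9)
F(A) = 2 + A² (F(A) = A² + 2 = 2 + A²)
g(O, z) = 9 + z - O (g(O, z) = z + 3*(3 - O/3) = z + (9 - O) = 9 + z - O)
(F(5) + g(6, 0))*l = ((2 + 5²) + (9 + 0 - 1*6))*9 = ((2 + 25) + (9 + 0 - 6))*9 = (27 + 3)*9 = 30*9 = 270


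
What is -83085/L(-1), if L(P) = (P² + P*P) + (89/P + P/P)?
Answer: 83085/86 ≈ 966.10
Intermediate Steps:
L(P) = 1 + 2*P² + 89/P (L(P) = (P² + P²) + (89/P + 1) = 2*P² + (1 + 89/P) = 1 + 2*P² + 89/P)
-83085/L(-1) = -83085*(-1/(89 - 1 + 2*(-1)³)) = -83085*(-1/(89 - 1 + 2*(-1))) = -83085*(-1/(89 - 1 - 2)) = -83085/((-1*86)) = -83085/(-86) = -83085*(-1/86) = 83085/86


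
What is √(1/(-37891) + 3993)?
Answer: √5732861390942/37891 ≈ 63.190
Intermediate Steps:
√(1/(-37891) + 3993) = √(-1/37891 + 3993) = √(151298762/37891) = √5732861390942/37891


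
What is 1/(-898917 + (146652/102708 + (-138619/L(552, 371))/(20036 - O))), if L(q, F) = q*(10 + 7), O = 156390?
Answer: -3650544555408/3281531347274585177 ≈ -1.1125e-6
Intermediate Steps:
L(q, F) = 17*q (L(q, F) = q*17 = 17*q)
1/(-898917 + (146652/102708 + (-138619/L(552, 371))/(20036 - O))) = 1/(-898917 + (146652/102708 + (-138619/(17*552))/(20036 - 1*156390))) = 1/(-898917 + (146652*(1/102708) + (-138619/9384)/(20036 - 156390))) = 1/(-898917 + (12221/8559 - 138619*1/9384/(-136354))) = 1/(-898917 + (12221/8559 - 138619/9384*(-1/136354))) = 1/(-898917 + (12221/8559 + 138619/1279545936)) = 1/(-898917 + 5212839107959/3650544555408) = 1/(-3281531347274585177/3650544555408) = -3650544555408/3281531347274585177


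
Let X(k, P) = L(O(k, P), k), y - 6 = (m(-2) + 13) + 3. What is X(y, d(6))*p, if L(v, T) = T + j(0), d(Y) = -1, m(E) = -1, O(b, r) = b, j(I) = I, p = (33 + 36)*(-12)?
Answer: -17388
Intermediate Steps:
p = -828 (p = 69*(-12) = -828)
y = 21 (y = 6 + ((-1 + 13) + 3) = 6 + (12 + 3) = 6 + 15 = 21)
L(v, T) = T (L(v, T) = T + 0 = T)
X(k, P) = k
X(y, d(6))*p = 21*(-828) = -17388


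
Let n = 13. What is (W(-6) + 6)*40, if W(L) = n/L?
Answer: 460/3 ≈ 153.33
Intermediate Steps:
W(L) = 13/L
(W(-6) + 6)*40 = (13/(-6) + 6)*40 = (13*(-1/6) + 6)*40 = (-13/6 + 6)*40 = (23/6)*40 = 460/3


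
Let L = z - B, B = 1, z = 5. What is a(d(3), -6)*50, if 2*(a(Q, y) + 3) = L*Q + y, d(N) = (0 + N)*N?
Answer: 600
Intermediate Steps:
L = 4 (L = 5 - 1*1 = 5 - 1 = 4)
d(N) = N**2 (d(N) = N*N = N**2)
a(Q, y) = -3 + y/2 + 2*Q (a(Q, y) = -3 + (4*Q + y)/2 = -3 + (y + 4*Q)/2 = -3 + (y/2 + 2*Q) = -3 + y/2 + 2*Q)
a(d(3), -6)*50 = (-3 + (1/2)*(-6) + 2*3**2)*50 = (-3 - 3 + 2*9)*50 = (-3 - 3 + 18)*50 = 12*50 = 600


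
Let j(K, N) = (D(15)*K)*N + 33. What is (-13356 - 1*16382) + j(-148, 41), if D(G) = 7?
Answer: -72181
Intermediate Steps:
j(K, N) = 33 + 7*K*N (j(K, N) = (7*K)*N + 33 = 7*K*N + 33 = 33 + 7*K*N)
(-13356 - 1*16382) + j(-148, 41) = (-13356 - 1*16382) + (33 + 7*(-148)*41) = (-13356 - 16382) + (33 - 42476) = -29738 - 42443 = -72181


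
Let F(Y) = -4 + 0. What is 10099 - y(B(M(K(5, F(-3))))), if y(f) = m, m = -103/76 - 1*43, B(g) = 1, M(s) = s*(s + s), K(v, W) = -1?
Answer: 770895/76 ≈ 10143.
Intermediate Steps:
F(Y) = -4
M(s) = 2*s**2 (M(s) = s*(2*s) = 2*s**2)
m = -3371/76 (m = -103*1/76 - 43 = -103/76 - 43 = -3371/76 ≈ -44.355)
y(f) = -3371/76
10099 - y(B(M(K(5, F(-3))))) = 10099 - 1*(-3371/76) = 10099 + 3371/76 = 770895/76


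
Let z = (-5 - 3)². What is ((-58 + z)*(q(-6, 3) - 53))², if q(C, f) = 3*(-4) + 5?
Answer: 129600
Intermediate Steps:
q(C, f) = -7 (q(C, f) = -12 + 5 = -7)
z = 64 (z = (-8)² = 64)
((-58 + z)*(q(-6, 3) - 53))² = ((-58 + 64)*(-7 - 53))² = (6*(-60))² = (-360)² = 129600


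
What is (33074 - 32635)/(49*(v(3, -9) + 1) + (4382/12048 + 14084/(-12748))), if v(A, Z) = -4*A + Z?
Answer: -8428136232/18828746027 ≈ -0.44762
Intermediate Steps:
v(A, Z) = Z - 4*A
(33074 - 32635)/(49*(v(3, -9) + 1) + (4382/12048 + 14084/(-12748))) = (33074 - 32635)/(49*((-9 - 4*3) + 1) + (4382/12048 + 14084/(-12748))) = 439/(49*((-9 - 12) + 1) + (4382*(1/12048) + 14084*(-1/12748))) = 439/(49*(-21 + 1) + (2191/6024 - 3521/3187)) = 439/(49*(-20) - 14227787/19198488) = 439/(-980 - 14227787/19198488) = 439/(-18828746027/19198488) = 439*(-19198488/18828746027) = -8428136232/18828746027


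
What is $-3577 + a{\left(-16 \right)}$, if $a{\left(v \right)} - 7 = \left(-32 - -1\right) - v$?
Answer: $-3585$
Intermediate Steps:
$a{\left(v \right)} = -24 - v$ ($a{\left(v \right)} = 7 - \left(31 + v\right) = -24 - v$)
$-3577 + a{\left(-16 \right)} = -3577 - 8 = -3585$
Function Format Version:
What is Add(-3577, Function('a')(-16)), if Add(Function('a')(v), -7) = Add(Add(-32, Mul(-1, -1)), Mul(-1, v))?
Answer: -3585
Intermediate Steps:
Function('a')(v) = Add(-24, Mul(-1, v)) (Function('a')(v) = Add(7, Add(Add(-32, Mul(-1, -1)), Mul(-1, v))) = Add(7, Add(Add(-32, 1), Mul(-1, v))) = Add(7, Add(-31, Mul(-1, v))) = Add(-24, Mul(-1, v)))
Add(-3577, Function('a')(-16)) = Add(-3577, Add(-24, Mul(-1, -16))) = Add(-3577, Add(-24, 16)) = Add(-3577, -8) = -3585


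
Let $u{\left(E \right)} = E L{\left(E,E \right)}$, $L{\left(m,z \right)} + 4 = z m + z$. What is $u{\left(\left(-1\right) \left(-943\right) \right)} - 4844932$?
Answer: $834602352$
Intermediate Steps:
$L{\left(m,z \right)} = -4 + z + m z$ ($L{\left(m,z \right)} = -4 + \left(z m + z\right) = -4 + \left(m z + z\right) = -4 + \left(z + m z\right) = -4 + z + m z$)
$u{\left(E \right)} = E \left(-4 + E + E^{2}\right)$ ($u{\left(E \right)} = E \left(-4 + E + E E\right) = E \left(-4 + E + E^{2}\right)$)
$u{\left(\left(-1\right) \left(-943\right) \right)} - 4844932 = \left(-1\right) \left(-943\right) \left(-4 - -943 + \left(\left(-1\right) \left(-943\right)\right)^{2}\right) - 4844932 = 943 \left(-4 + 943 + 943^{2}\right) - 4844932 = 943 \left(-4 + 943 + 889249\right) - 4844932 = 943 \cdot 890188 - 4844932 = 839447284 - 4844932 = 834602352$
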